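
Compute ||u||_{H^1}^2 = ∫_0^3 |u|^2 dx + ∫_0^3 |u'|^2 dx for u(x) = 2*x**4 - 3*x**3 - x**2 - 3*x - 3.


||u||_{H^1}^2 = 423477/70

The H^1 norm (squared) on an interval (0, L) is
  ||u||_{H^1}^2 = ∫_0^L u(x)^2 dx + ∫_0^L u'(x)^2 dx.
Compute u'(x) = 8*x**3 - 9*x**2 - 2*x - 3.
Then u(x)^2 = 4*x**8 - 12*x**7 + 5*x**6 - 6*x**5 + 7*x**4 + 24*x**3 + 15*x**2 + 18*x + 9 and u'(x)^2 = 64*x**6 - 144*x**5 + 49*x**4 - 12*x**3 + 58*x**2 + 12*x + 9.
Integrate each monomial from 0 to 3 using ∫_0^3 c·x^n dx = c·3^(n+1)/(n+1):
  ∫_0^3 u(x)^2 dx = ∫_0^3 (4*x^8 - 12*x^7 + 5*x^6 - 6*x^5 + 7*x^4 + 24*x^3 + 15*x^2 + 18*x + 9) dx. Term by term:
    ∫_0^3 4*x^8 dx = 8748;  ∫_0^3 -12*x^7 dx = -19683/2;  ∫_0^3 5*x^6 dx = 10935/7;
    ∫_0^3 -6*x^5 dx = -729;  ∫_0^3 7*x^4 dx = 1701/5;  ∫_0^3 24*x^3 dx = 486;
    ∫_0^3 15*x^2 dx = 135;  ∫_0^3 18*x dx = 81;  ∫_0^3 9 dx = 27.
  Sum: 8748 − 19683/2 + 10935/7 − 729 + 1701/5 + 486 + 135 + 81 + 27 = 56619/70.
  ∫_0^3 u'(x)^2 dx = ∫_0^3 (64*x^6 - 144*x^5 + 49*x^4 - 12*x^3 + 58*x^2 + 12*x + 9) dx. Term by term:
    ∫_0^3 64*x^6 dx = 139968/7;  ∫_0^3 -144*x^5 dx = -17496;  ∫_0^3 49*x^4 dx = 11907/5;
    ∫_0^3 -12*x^3 dx = -243;  ∫_0^3 58*x^2 dx = 522;  ∫_0^3 12*x dx = 54;
    ∫_0^3 9 dx = 27.
  Sum: 139968/7 − 17496 + 11907/5 − 243 + 522 + 54 + 27 = 183429/35.
Adding: ||u||_{H^1}^2 = 56619/70 + 183429/35 = 423477/70.


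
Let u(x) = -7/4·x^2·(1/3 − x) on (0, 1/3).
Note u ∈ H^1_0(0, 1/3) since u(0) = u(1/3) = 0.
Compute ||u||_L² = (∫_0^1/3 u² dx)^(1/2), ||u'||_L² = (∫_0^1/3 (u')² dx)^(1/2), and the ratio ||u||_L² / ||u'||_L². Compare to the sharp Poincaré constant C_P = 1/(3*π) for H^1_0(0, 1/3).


||u||_L² / ||u'||_L² = sqrt(14)/42 < C_P = 1/(3*π).

u(x) = -7/4·x^2·(1/3 − x), so u'(x) = 7*x*(9*x - 2)/12.
u(x) = -7/4·x^2·(1/3 − x) vanishes at x = 0 and x = 1/3, so u ∈ H^1_0(0, 1/3). Differentiate via the product rule and integrate the resulting polynomials term by term.
  ∫_0^1/3 u² dx = ∫_0^1/3 (49*x^6/16 - 49*x^5/24 + 49*x^4/144) dx. Term by term:
    ∫_0^1/3 49*x^6/16 dx = 7/34992;  ∫_0^1/3 -49*x^5/24 dx = -49/104976;  ∫_0^1/3 49*x^4/144 dx = 49/174960.
  Sum: 7/34992 − 49/104976 + 49/174960 = 7/524880.
  ∫_0^1/3 (u')² dx = ∫_0^1/3 (441*x^4/16 - 49*x^3/4 + 49*x^2/36) dx. Term by term:
    ∫_0^1/3 441*x^4/16 dx = 49/2160;  ∫_0^1/3 -49*x^3/4 dx = -49/1296;  ∫_0^1/3 49*x^2/36 dx = 49/2916.
  Sum: 49/2160 − 49/1296 + 49/2916 = 49/29160.
∫_0^1/3 u² dx = 7/524880, so ||u||_L² = sqrt(35)/1620.
∫_0^1/3 (u')² dx = 49/29160, so ||u'||_L² = 7*sqrt(10)/540.
Ratio ||u||_L² / ||u'||_L² = sqrt(14)/42.
Sharp Poincaré constant on H^1_0(0, 1/3) is C_P = L/π = 1/(3*π), achieved by sin(3*π·x).
A polynomial bump cannot attain the sharp Poincaré constant (only the first sine eigenfunction does), so the ratio is strictly less than C_P, consistent with ||u||_L² ≤ C_P ||u'||_L².


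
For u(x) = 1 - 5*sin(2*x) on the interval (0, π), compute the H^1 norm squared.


||u||_{H^1(0,π)}^2 = 127*π/2

u'(x) = -10*cos(2*x).
Expand u² and (u')² and integrate term by term on (0, π), using: for integers n ≥ 1, ∫_0^π sin²(nx) dx = ∫_0^π cos²(nx) dx = π/2; for n ≠ n', ∫_0^π sin(nx)sin(n'x) dx = ∫_0^π cos(nx)cos(n'x) dx = 0; and by product-to-sum, ∫_0^π sin(nx)cos(n'x) dx = ½∫_0^π [sin((n+n')x) + sin((n−n')x)] dx, which is 0 when n+n' is even and 2n/(n²−n'²) when n+n' is odd (it need not vanish on (0, π)). For the constant mode: ∫_0^π 1 dx = π, ∫_0^π cos(nx) dx = 0, ∫_0^π sin(nx) dx = (1−(−1)^n)/n.
  u² squared terms: (1)²·∫1 dx = 1·π = π;  (-5)²·∫sin(2x)² dx = 25·π/2 = 25*π/2.
  u² cross terms: 2·(1)·(-5)·∫1·sin(2x) dx = -10·(0) = 0.
  So ∫_0^π u² dx = π + 25*π/2 + 0 = 27*π/2.
  (u')² squared terms: (-10)²·∫cos(2x)² dx = 100·π/2 = 50*π.
  So ∫_0^π (u')² dx = 50*π.
||u||_{H^1}^2 = (27*π/2) + (50*π) = 127*π/2.


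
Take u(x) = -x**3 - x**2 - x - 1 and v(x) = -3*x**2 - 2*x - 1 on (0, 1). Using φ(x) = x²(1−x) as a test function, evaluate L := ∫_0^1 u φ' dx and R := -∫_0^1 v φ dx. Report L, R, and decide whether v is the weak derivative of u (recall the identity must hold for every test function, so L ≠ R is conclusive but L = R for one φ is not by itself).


LHS = 17/60, RHS = 17/60. Yes, v = u' weakly.

u(x) = -x**3 - x**2 - x - 1, classical derivative u'(x) = -3*x**2 - 2*x - 1.
φ(x) = x²(1−x), so φ'(x) = x*(2 - 3*x).
Note φ(0) = φ(1) = 0, so the boundary term u·φ vanishes.
LHS = ∫_0^1 u(x) φ'(x) dx = ∫_0^1 (3*x^5 + x^4 + x^3 + x^2 - 2*x) dx. Term by term:
  ∫_0^1 3*x^5 dx = 1/2;  ∫_0^1 x^4 dx = 1/5;  ∫_0^1 x^3 dx = 1/4;
  ∫_0^1 x^2 dx = 1/3;  ∫_0^1 -2*x dx = -1.
Sum: 1/2 + 1/5 + 1/4 + 1/3 − 1 = 17/60.
So LHS = 17/60.
∫_0^1 v(x) φ(x) dx = ∫_0^1 (3*x^5 - x^4 - x^3 - x^2) dx. Term by term:
  ∫_0^1 3*x^5 dx = 1/2;  ∫_0^1 -x^4 dx = -1/5;  ∫_0^1 -x^3 dx = -1/4;
  ∫_0^1 -x^2 dx = -1/3.
Sum: 1/2 − 1/5 − 1/4 − 1/3 = -17/60.
So RHS = -∫_0^1 v(x) φ(x) dx = 17/60.
LHS = RHS, so the identity holds for this test φ.
Moreover u is smooth here and v(x) = u'(x) = -3*x**2 - 2*x - 1 pointwise, so the identity holds for every test function. Hence v is the weak derivative of u.


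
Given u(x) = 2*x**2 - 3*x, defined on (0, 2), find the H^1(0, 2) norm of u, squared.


||u||_{H^1}^2 = 214/15

The H^1 norm (squared) on an interval (0, L) is
  ||u||_{H^1}^2 = ∫_0^L u(x)^2 dx + ∫_0^L u'(x)^2 dx.
Compute u'(x) = 4*x - 3.
Then u(x)^2 = 4*x**4 - 12*x**3 + 9*x**2 and u'(x)^2 = 16*x**2 - 24*x + 9.
Integrate each monomial from 0 to 2 using ∫_0^2 c·x^n dx = c·2^(n+1)/(n+1):
  ∫_0^2 u(x)^2 dx = ∫_0^2 (4*x^4 - 12*x^3 + 9*x^2) dx. Term by term:
    ∫_0^2 4*x^4 dx = 128/5;  ∫_0^2 -12*x^3 dx = -48;  ∫_0^2 9*x^2 dx = 24.
  Sum: 128/5 − 48 + 24 = 8/5.
  ∫_0^2 u'(x)^2 dx = ∫_0^2 (16*x^2 - 24*x + 9) dx. Term by term:
    ∫_0^2 16*x^2 dx = 128/3;  ∫_0^2 -24*x dx = -48;  ∫_0^2 9 dx = 18.
  Sum: 128/3 − 48 + 18 = 38/3.
Adding: ||u||_{H^1}^2 = 8/5 + 38/3 = 214/15.


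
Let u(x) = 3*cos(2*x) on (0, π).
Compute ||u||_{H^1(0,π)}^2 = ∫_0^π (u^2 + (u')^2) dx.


||u||_{H^1(0,π)}^2 = 45*π/2

u'(x) = -6*sin(2*x).
Expand u² and (u')² and integrate term by term on (0, π), using: for integers n ≥ 1, ∫_0^π sin²(nx) dx = ∫_0^π cos²(nx) dx = π/2; for n ≠ n', ∫_0^π sin(nx)sin(n'x) dx = ∫_0^π cos(nx)cos(n'x) dx = 0; and by product-to-sum, ∫_0^π sin(nx)cos(n'x) dx = ½∫_0^π [sin((n+n')x) + sin((n−n')x)] dx, which is 0 when n+n' is even and 2n/(n²−n'²) when n+n' is odd (it need not vanish on (0, π)).
  u² squared terms: (3)²·∫cos(2x)² dx = 9·π/2 = 9*π/2.
  So ∫_0^π u² dx = 9*π/2.
  (u')² squared terms: (-6)²·∫sin(2x)² dx = 36·π/2 = 18*π.
  So ∫_0^π (u')² dx = 18*π.
||u||_{H^1}^2 = (9*π/2) + (18*π) = 45*π/2.


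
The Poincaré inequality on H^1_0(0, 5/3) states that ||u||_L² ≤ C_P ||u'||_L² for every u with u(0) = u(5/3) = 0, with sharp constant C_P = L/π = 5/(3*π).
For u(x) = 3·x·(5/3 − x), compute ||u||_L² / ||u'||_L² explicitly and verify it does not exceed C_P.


||u||_L² / ||u'||_L² = sqrt(10)/6 < C_P = 5/(3*π).

u(x) = 3·x·(5/3 − x), so u'(x) = 5 - 6*x.
u(x) = 3·x·(5/3 − x) vanishes at x = 0 and x = 5/3, so u ∈ H^1_0(0, 5/3). Differentiate via the product rule and integrate the resulting polynomials term by term.
  ∫_0^5/3 u² dx = ∫_0^5/3 (9*x^4 - 30*x^3 + 25*x^2) dx. Term by term:
    ∫_0^5/3 9*x^4 dx = 625/27;  ∫_0^5/3 -30*x^3 dx = -3125/54;  ∫_0^5/3 25*x^2 dx = 3125/81.
  Sum: 625/27 − 3125/54 + 3125/81 = 625/162.
  ∫_0^5/3 (u')² dx = ∫_0^5/3 (36*x^2 - 60*x + 25) dx. Term by term:
    ∫_0^5/3 36*x^2 dx = 500/9;  ∫_0^5/3 -60*x dx = -250/3;  ∫_0^5/3 25 dx = 125/3.
  Sum: 500/9 − 250/3 + 125/3 = 125/9.
∫_0^5/3 u² dx = 625/162, so ||u||_L² = 25*sqrt(2)/18.
∫_0^5/3 (u')² dx = 125/9, so ||u'||_L² = 5*sqrt(5)/3.
Ratio ||u||_L² / ||u'||_L² = sqrt(10)/6.
Sharp Poincaré constant on H^1_0(0, 5/3) is C_P = L/π = 5/(3*π), achieved by sin(3*π/5·x).
A polynomial bump cannot attain the sharp Poincaré constant (only the first sine eigenfunction does), so the ratio is strictly less than C_P, consistent with ||u||_L² ≤ C_P ||u'||_L².


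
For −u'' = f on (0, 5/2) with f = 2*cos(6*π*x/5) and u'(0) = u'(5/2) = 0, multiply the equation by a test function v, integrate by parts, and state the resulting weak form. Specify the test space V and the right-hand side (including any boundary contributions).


V = H^1(0, 5/2) (no boundary constraint on v; u is determined up to an additive constant); weak form: ∫_0^5/2 u'v' dx = ∫_0^5/2 (2*cos(6*π*x/5)) v dx for all v ∈ V.

Multiply both sides by a test function v and integrate from 0 to 5/2:
  ∫_0^5/2 −u''(x) v(x) dx = ∫_0^5/2 f(x) v(x) dx.
Integrate the LHS by parts once:
  ∫_0^5/2 −u'' v dx = −[u'(x) v(x)]_0^5/2 + ∫_0^5/2 u'(x) v'(x) dx.
Thus ∫_0^5/2 u'(x) v'(x) dx = ∫_0^5/2 f(x) v(x) dx + [u'(x) v(x)]_0^5/2.
Choose V so that boundary terms are either known or forced to vanish.
u has homogeneous Neumann: u'(0) = u'(5/2) = 0. So [u' v]_0^5/2 = 0·v(5/2) − 0·v(0) = 0 for any v; take V = H^1(0, 5/2).
Weak formulation: find u (satisfying any essential BC) such that ∫_0^5/2 u'(x) v'(x) dx = ∫_0^5/2 f v dx for all v ∈ V (homogeneous Neumann, so boundary terms vanish).
Substituting f(x) = 2*cos(6*π*x/5), the right-hand side is ∫_0^5/2 (2*cos(6*π*x/5)) v dx.
Compatibility check (pure Neumann): taking v ≡ 1 ∈ V gives 0 = ∫_0^5/2 f dx + (0) − (0), i.e. ∫_0^5/2 f dx must equal u'(0) − u'(5/2) = 0. Indeed ∫_0^5/2 (2*cos(6*π*x/5)) dx = 0, so the data are compatible. The solution is then unique only up to an additive constant (fix it e.g. by requiring ∫_0^5/2 u dx = 0).


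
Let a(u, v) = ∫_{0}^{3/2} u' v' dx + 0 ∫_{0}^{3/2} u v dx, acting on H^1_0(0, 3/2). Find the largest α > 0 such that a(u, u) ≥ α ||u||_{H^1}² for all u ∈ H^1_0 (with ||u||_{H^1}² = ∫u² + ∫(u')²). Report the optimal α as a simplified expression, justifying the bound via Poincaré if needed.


α = 4*π^2/(9 + 4*π^2)

Coercivity of a(·,·) on H^1_0(0, 3/2) means a(u, u) ≥ α ||u||_{H^1}² for every u ∈ H^1_0.
The interval has length L = 3/2, and Poincaré/coercivity depend only on L. Here a(u, u) = ∫(u')² + (0)·∫u².
Here c = 0, so a(u,u) = ∫(u')² alone. The condition a(u,u) ≥ α||u||_{H^1}² reads (1−α)∫(u')² ≥ (α−c)∫u². Any admissible α is ≤ 1 (rapidly oscillating u have ∫u²/∫(u')² → 0), and α = 1 would force 0 ≥ (1−c)∫u², impossible since c < 1; so 1−α > 0. By the sharp Poincaré inequality on H^1_0 of an interval of length L, ∫(u')² ≥ (π/L)²∫u² with equality for the first sine mode sin(π(x−x₀)/L) (x₀ the left endpoint), so the inequality holds for all u iff (1−α)(π/L)² ≥ α − c, i.e. α ≤ ((π/L)² + c)/((π/L)² + 1) = (1 + c(L/π)²)/(1 + (L/π)²). (Direct route, valid since c ≤ 0: Poincaré gives c∫u² ≥ c(L/π)²∫(u')², so a(u,u) ≥ (1 + c(L/π)²)∫(u')², while ||u||_{H^1}² ≤ (1 + (L/π)²)∫(u')²; dividing yields the same α.) With (π/L)² = 4*π^2/9 and c = 0, the largest admissible constant is α = ((π/L)² + c)/((π/L)² + 1).
Simplifying, α = 4*π^2/(9 + 4*π^2).


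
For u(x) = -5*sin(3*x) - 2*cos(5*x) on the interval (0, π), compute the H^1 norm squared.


||u||_{H^1(0,π)}^2 = 177*π

u'(x) = 10*sin(5*x) - 15*cos(3*x).
Expand u² and (u')² and integrate term by term on (0, π), using: for integers n ≥ 1, ∫_0^π sin²(nx) dx = ∫_0^π cos²(nx) dx = π/2; for n ≠ n', ∫_0^π sin(nx)sin(n'x) dx = ∫_0^π cos(nx)cos(n'x) dx = 0; and by product-to-sum, ∫_0^π sin(nx)cos(n'x) dx = ½∫_0^π [sin((n+n')x) + sin((n−n')x)] dx, which is 0 when n+n' is even and 2n/(n²−n'²) when n+n' is odd (it need not vanish on (0, π)).
  u² squared terms: (-5)²·∫sin(3x)² dx = 25·π/2 = 25*π/2;  (-2)²·∫cos(5x)² dx = 4·π/2 = 2*π.
  u² cross terms: 2·(-5)·(-2)·∫sin(3x)·cos(5x) dx = 20·(0) = 0.
  So ∫_0^π u² dx = 25*π/2 + 2*π + 0 = 29*π/2.
  (u')² squared terms: (-15)²·∫cos(3x)² dx = 225·π/2 = 225*π/2;  (10)²·∫sin(5x)² dx = 100·π/2 = 50*π.
  (u')² cross terms: 2·(-15)·(10)·∫cos(3x)·sin(5x) dx = -300·(0) = 0.
  So ∫_0^π (u')² dx = 225*π/2 + 50*π + 0 = 325*π/2.
||u||_{H^1}^2 = (29*π/2) + (325*π/2) = 177*π.


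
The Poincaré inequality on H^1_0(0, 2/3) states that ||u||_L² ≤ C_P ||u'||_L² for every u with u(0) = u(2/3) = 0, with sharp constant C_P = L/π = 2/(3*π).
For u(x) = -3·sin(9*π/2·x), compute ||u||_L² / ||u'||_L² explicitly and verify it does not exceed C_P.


||u||_L² / ||u'||_L² = 2/(9*π) < C_P = 2/(3*π).

u(x) = -3·sin(9*π/2·x), so u'(x) = -27*π*cos(9*π*x/2)/2.
Writing u(x) = A·sin(kπx/L) with A = -3 and k = 3, use ∫_0^L sin²(kπx/L) dx = L/2 and ∫_0^L cos²(kπx/L) dx = L/2.
u² = 9·sin²(9*π/2·x) and (u')² = 729*π^2/4·cos²(9*π/2·x), and each of sin², cos² integrates to L/2 = 1/3 over (0, 2/3).
∫_0^2/3 u² dx = 3, so ||u||_L² = sqrt(3).
∫_0^2/3 (u')² dx = 243*π^2/4, so ||u'||_L² = 9*sqrt(3)*π/2.
Ratio ||u||_L² / ||u'||_L² = 2/(9*π).
Sharp Poincaré constant on H^1_0(0, 2/3) is C_P = L/π = 2/(3*π), achieved by sin(3*π/2·x).
This is the k = 3 harmonic; the ratio L/(kπ) is strictly less than C_P = L/π, consistent with the sharp inequality ||u||_L² ≤ C_P ||u'||_L².


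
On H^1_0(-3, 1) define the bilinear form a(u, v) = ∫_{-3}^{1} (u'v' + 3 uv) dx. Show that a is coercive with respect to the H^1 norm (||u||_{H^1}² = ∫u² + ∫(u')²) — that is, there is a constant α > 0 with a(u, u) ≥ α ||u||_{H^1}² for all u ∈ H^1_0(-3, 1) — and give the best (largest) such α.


α = 1

Coercivity of a(·,·) on H^1_0(-3, 1) means a(u, u) ≥ α ||u||_{H^1}² for every u ∈ H^1_0.
The interval has length L = 4, and Poincaré/coercivity depend only on L. Here a(u, u) = ∫(u')² + (3)·∫u².
Here c = 3 ≥ 1, so a(u,u) = ∫(u')² + c∫u² ≥ ∫(u')² + ∫u² = ||u||_{H^1}², i.e. α = 1 works. No larger α is possible: a(u,u) ≥ α||u||_{H^1}² means (1−α)∫(u')² ≥ (α−c)∫u², and for the modes u_n = sin(nπ(x−x₀)/L) (x₀ the left endpoint) one has ∫u_n²/∫(u_n')² = (L/(nπ))² → 0, so a(u_n,u_n)/||u_n||_{H^1}² → 1. Hence the optimal constant is α = 1.
Therefore α = 1.


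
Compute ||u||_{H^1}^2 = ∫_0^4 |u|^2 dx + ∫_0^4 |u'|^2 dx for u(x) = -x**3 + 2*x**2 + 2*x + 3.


||u||_{H^1}^2 = 26172/35

The H^1 norm (squared) on an interval (0, L) is
  ||u||_{H^1}^2 = ∫_0^L u(x)^2 dx + ∫_0^L u'(x)^2 dx.
Compute u'(x) = -3*x**2 + 4*x + 2.
Then u(x)^2 = x**6 - 4*x**5 + 2*x**3 + 16*x**2 + 12*x + 9 and u'(x)^2 = 9*x**4 - 24*x**3 + 4*x**2 + 16*x + 4.
Integrate each monomial from 0 to 4 using ∫_0^4 c·x^n dx = c·4^(n+1)/(n+1):
  ∫_0^4 u(x)^2 dx = ∫_0^4 (x^6 - 4*x^5 + 2*x^3 + 16*x^2 + 12*x + 9) dx. Term by term:
    ∫_0^4 x^6 dx = 16384/7;  ∫_0^4 -4*x^5 dx = -8192/3;  ∫_0^4 2*x^3 dx = 128;
    ∫_0^4 16*x^2 dx = 1024/3;  ∫_0^4 12*x dx = 96;  ∫_0^4 9 dx = 36.
  Sum: 16384/7 − 8192/3 + 128 + 1024/3 + 96 + 36 = 4436/21.
  ∫_0^4 u'(x)^2 dx = ∫_0^4 (9*x^4 - 24*x^3 + 4*x^2 + 16*x + 4) dx. Term by term:
    ∫_0^4 9*x^4 dx = 9216/5;  ∫_0^4 -24*x^3 dx = -1536;  ∫_0^4 4*x^2 dx = 256/3;
    ∫_0^4 16*x dx = 128;  ∫_0^4 4 dx = 16.
  Sum: 9216/5 − 1536 + 256/3 + 128 + 16 = 8048/15.
Adding: ||u||_{H^1}^2 = 4436/21 + 8048/15 = 26172/35.


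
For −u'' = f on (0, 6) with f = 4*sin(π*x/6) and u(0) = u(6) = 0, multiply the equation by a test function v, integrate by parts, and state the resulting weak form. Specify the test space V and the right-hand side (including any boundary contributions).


V = H^1_0(0, 6) (so v(0) = v(6) = 0); weak form: ∫_0^6 u'v' dx = ∫_0^6 (4*sin(π*x/6)) v dx for all v ∈ V.

Multiply both sides by a test function v and integrate from 0 to 6:
  ∫_0^6 −u''(x) v(x) dx = ∫_0^6 f(x) v(x) dx.
Integrate the LHS by parts once:
  ∫_0^6 −u'' v dx = −[u'(x) v(x)]_0^6 + ∫_0^6 u'(x) v'(x) dx.
Thus ∫_0^6 u'(x) v'(x) dx = ∫_0^6 f(x) v(x) dx + [u'(x) v(x)]_0^6.
Choose V so that boundary terms are either known or forced to vanish.
u is Dirichlet: u(0) = u(6) = 0. Let V = H^1_0(0, 6); then v(0) = v(6) = 0, and [u' v]_0^6 = 0.
Weak formulation: find u (satisfying any essential BC) such that ∫_0^6 u'(x) v'(x) dx = ∫_0^6 f v dx for all v ∈ V.
Substituting f(x) = 4*sin(π*x/6), the right-hand side is ∫_0^6 (4*sin(π*x/6)) v dx.


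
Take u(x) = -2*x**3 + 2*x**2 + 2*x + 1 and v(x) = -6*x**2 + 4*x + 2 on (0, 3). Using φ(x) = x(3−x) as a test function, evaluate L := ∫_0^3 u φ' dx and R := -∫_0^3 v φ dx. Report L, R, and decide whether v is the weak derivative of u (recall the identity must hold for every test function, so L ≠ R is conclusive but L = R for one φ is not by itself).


LHS = 369/10, RHS = 369/10. Yes, v = u' weakly.

u(x) = -2*x**3 + 2*x**2 + 2*x + 1, classical derivative u'(x) = -6*x**2 + 4*x + 2.
φ(x) = x(3−x), so φ'(x) = 3 - 2*x.
Note φ(0) = φ(3) = 0, so the boundary term u·φ vanishes.
LHS = ∫_0^3 u(x) φ'(x) dx = ∫_0^3 (4*x^4 - 10*x^3 + 2*x^2 + 4*x + 3) dx. Term by term:
  ∫_0^3 4*x^4 dx = 972/5;  ∫_0^3 -10*x^3 dx = -405/2;  ∫_0^3 2*x^2 dx = 18;
  ∫_0^3 4*x dx = 18;  ∫_0^3 3 dx = 9.
Sum: 972/5 − 405/2 + 18 + 18 + 9 = 369/10.
So LHS = 369/10.
∫_0^3 v(x) φ(x) dx = ∫_0^3 (6*x^4 - 22*x^3 + 10*x^2 + 6*x) dx. Term by term:
  ∫_0^3 6*x^4 dx = 1458/5;  ∫_0^3 -22*x^3 dx = -891/2;  ∫_0^3 10*x^2 dx = 90;
  ∫_0^3 6*x dx = 27.
Sum: 1458/5 − 891/2 + 90 + 27 = -369/10.
So RHS = -∫_0^3 v(x) φ(x) dx = 369/10.
LHS = RHS, so the identity holds for this test φ.
Moreover u is smooth here and v(x) = u'(x) = -6*x**2 + 4*x + 2 pointwise, so the identity holds for every test function. Hence v is the weak derivative of u.


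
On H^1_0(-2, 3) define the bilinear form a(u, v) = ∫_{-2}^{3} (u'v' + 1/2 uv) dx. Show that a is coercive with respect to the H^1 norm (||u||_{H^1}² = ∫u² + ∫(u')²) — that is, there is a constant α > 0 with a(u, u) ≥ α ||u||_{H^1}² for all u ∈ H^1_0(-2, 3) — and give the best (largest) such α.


α = (π^2 + 25/2)/(π^2 + 25)

Coercivity of a(·,·) on H^1_0(-2, 3) means a(u, u) ≥ α ||u||_{H^1}² for every u ∈ H^1_0.
The interval has length L = 5, and Poincaré/coercivity depend only on L. Here a(u, u) = ∫(u')² + (1/2)·∫u².
Here 0 < c = 1/2 < 1. The condition a(u,u) ≥ α||u||_{H^1}² reads (1−α)∫(u')² ≥ (α−c)∫u². Any admissible α is ≤ 1 (rapidly oscillating u have ∫u²/∫(u')² → 0), and α = 1 would force 0 ≥ (1−c)∫u², impossible since c < 1; so 1−α > 0. By the sharp Poincaré inequality on H^1_0 of an interval of length L, ∫(u')² ≥ (π/L)²∫u² with equality for the first sine mode sin(π(x−x₀)/L) (x₀ the left endpoint), so the inequality holds for all u iff (1−α)(π/L)² ≥ α − c, i.e. α ≤ ((π/L)² + c)/((π/L)² + 1) = (1 + c(L/π)²)/(1 + (L/π)²). With (π/L)² = π^2/25 and c = 1/2, the largest admissible constant is α = ((π/L)² + c)/((π/L)² + 1).
Simplifying, α = (π^2 + 25/2)/(π^2 + 25).


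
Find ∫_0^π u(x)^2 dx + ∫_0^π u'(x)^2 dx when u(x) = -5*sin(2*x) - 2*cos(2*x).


||u||_{H^1(0,π)}^2 = 145*π/2

u'(x) = 4*sin(2*x) - 10*cos(2*x).
Expand u² and (u')² and integrate term by term on (0, π), using: for integers n ≥ 1, ∫_0^π sin²(nx) dx = ∫_0^π cos²(nx) dx = π/2; for n ≠ n', ∫_0^π sin(nx)sin(n'x) dx = ∫_0^π cos(nx)cos(n'x) dx = 0; and by product-to-sum, ∫_0^π sin(nx)cos(n'x) dx = ½∫_0^π [sin((n+n')x) + sin((n−n')x)] dx, which is 0 when n+n' is even and 2n/(n²−n'²) when n+n' is odd (it need not vanish on (0, π)).
  u² squared terms: (-5)²·∫sin(2x)² dx = 25·π/2 = 25*π/2;  (-2)²·∫cos(2x)² dx = 4·π/2 = 2*π.
  u² cross terms: 2·(-5)·(-2)·∫sin(2x)·cos(2x) dx = 20·(0) = 0.
  So ∫_0^π u² dx = 25*π/2 + 2*π + 0 = 29*π/2.
  (u')² squared terms: (-10)²·∫cos(2x)² dx = 100·π/2 = 50*π;  (4)²·∫sin(2x)² dx = 16·π/2 = 8*π.
  (u')² cross terms: 2·(-10)·(4)·∫cos(2x)·sin(2x) dx = -80·(0) = 0.
  So ∫_0^π (u')² dx = 50*π + 8*π + 0 = 58*π.
||u||_{H^1}^2 = (29*π/2) + (58*π) = 145*π/2.


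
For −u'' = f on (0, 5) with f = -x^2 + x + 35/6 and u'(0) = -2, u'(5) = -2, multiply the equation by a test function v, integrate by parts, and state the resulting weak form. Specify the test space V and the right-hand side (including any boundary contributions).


V = H^1(0, 5) (v unrestricted at boundary; u is determined up to an additive constant); weak form: ∫_0^5 u'v' dx = ∫_0^5 (-x^2 + x + 35/6) v dx − 2·v(5) + 2·v(0) for all v ∈ V.

Multiply both sides by a test function v and integrate from 0 to 5:
  ∫_0^5 −u''(x) v(x) dx = ∫_0^5 f(x) v(x) dx.
Integrate the LHS by parts once:
  ∫_0^5 −u'' v dx = −[u'(x) v(x)]_0^5 + ∫_0^5 u'(x) v'(x) dx.
Thus ∫_0^5 u'(x) v'(x) dx = ∫_0^5 f(x) v(x) dx + [u'(x) v(x)]_0^5.
Choose V so that boundary terms are either known or forced to vanish.
u has inhomogeneous Neumann u'(0) = -2, u'(5) = -2. [u' v]_0^5 = (-2)·v(5) − (-2)·v(0) = − 2·v(5) + 2·v(0). Take V = H^1(0, 5); boundary term becomes part of RHS.
Weak formulation: find u (satisfying any essential BC) such that ∫_0^5 u'(x) v'(x) dx = ∫_0^5 f v dx − 2·v(5) + 2·v(0) for all v ∈ V (Neumann data are natural BCs: they enter the RHS as boundary terms).
Substituting f(x) = -x^2 + x + 35/6, the right-hand side is ∫_0^5 (-x^2 + x + 35/6) v dx − 2·v(5) + 2·v(0).
Compatibility check (pure Neumann): taking v ≡ 1 ∈ V gives 0 = ∫_0^5 f dx + (-2) − (-2), i.e. ∫_0^5 f dx must equal u'(0) − u'(5) = 0. Indeed ∫_0^5 (-x^2 + x + 35/6) dx = 0, so the data are compatible. The solution is then unique only up to an additive constant (fix it e.g. by requiring ∫_0^5 u dx = 0).


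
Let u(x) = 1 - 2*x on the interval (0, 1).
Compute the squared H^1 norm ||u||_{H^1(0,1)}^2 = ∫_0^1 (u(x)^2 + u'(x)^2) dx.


||u||_{H^1}^2 = 13/3

The H^1 norm (squared) on an interval (0, L) is
  ||u||_{H^1}^2 = ∫_0^L u(x)^2 dx + ∫_0^L u'(x)^2 dx.
Compute u'(x) = -2.
Then u(x)^2 = 4*x**2 - 4*x + 1 and u'(x)^2 = 4.
Integrate each monomial from 0 to 1 using ∫_0^1 c·x^n dx = c·1^(n+1)/(n+1):
  ∫_0^1 u(x)^2 dx = ∫_0^1 (4*x^2 - 4*x + 1) dx. Term by term:
    ∫_0^1 4*x^2 dx = 4/3;  ∫_0^1 -4*x dx = -2;  ∫_0^1 1 dx = 1.
  Sum: 4/3 − 2 + 1 = 1/3.
  ∫_0^1 u'(x)^2 dx = ∫_0^1 (4) dx. Term by term:
    ∫_0^1 4 dx = 4.
Adding: ||u||_{H^1}^2 = 1/3 + 4 = 13/3.


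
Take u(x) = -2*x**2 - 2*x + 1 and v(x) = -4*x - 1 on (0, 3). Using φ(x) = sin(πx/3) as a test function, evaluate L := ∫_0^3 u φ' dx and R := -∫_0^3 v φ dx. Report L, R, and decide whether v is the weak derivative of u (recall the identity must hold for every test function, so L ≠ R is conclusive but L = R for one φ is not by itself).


LHS = 48/π, RHS = 42/π. No, v is not the weak derivative of u.

u(x) = -2*x**2 - 2*x + 1, classical derivative u'(x) = -4*x - 2.
φ(x) = sin(πx/3), so φ'(x) = π*cos(π*x/3)/3.
Note φ(0) = φ(3) = 0, so the boundary term u·φ vanishes.
LHS = ∫_0^3 u(x) φ'(x) dx = ∫_0^3 (-2*π*x^2*cos(π*x/3)/3 - 2*π*x*cos(π*x/3)/3 + π*cos(π*x/3)/3) dx. Term by term:
  ∫_0^3 π*cos(π*x/3)/3 dx = 0;  ∫_0^3 -2*π*x*cos(π*x/3)/3 dx = 12/π;  ∫_0^3 -2*π*x^2*cos(π*x/3)/3 dx = 36/π.
Sum: 0 + 12/π + 36/π = 48/π.
So LHS = 48/π.
∫_0^3 v(x) φ(x) dx = ∫_0^3 (-4*x*sin(π*x/3) - sin(π*x/3)) dx. Term by term:
  ∫_0^3 -sin(π*x/3) dx = -6/π;  ∫_0^3 -4*x*sin(π*x/3) dx = -36/π.
Sum: -6/π − 36/π = -42/π.
So RHS = -∫_0^3 v(x) φ(x) dx = 42/π.
LHS − RHS = 6/π ≠ 0, so the identity fails.
(For a valid weak derivative the identity must hold for EVERY test function, in particular this one. The failure shows v is NOT the weak derivative of u.)
Correct weak derivative would be u'(x) = -4*x - 2.


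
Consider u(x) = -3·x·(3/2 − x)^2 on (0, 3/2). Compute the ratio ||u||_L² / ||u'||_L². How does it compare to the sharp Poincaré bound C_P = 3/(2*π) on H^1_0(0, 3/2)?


||u||_L² / ||u'||_L² = 3*sqrt(14)/28 < C_P = 3/(2*π).

u(x) = -3·x·(3/2 − x)^2, so u'(x) = -9*x^2 + 18*x - 27/4.
u(x) = -3·x·(3/2 − x)^2 vanishes at x = 0 and x = 3/2, so u ∈ H^1_0(0, 3/2). Differentiate via the product rule and integrate the resulting polynomials term by term.
  ∫_0^3/2 u² dx = ∫_0^3/2 (9*x^6 - 54*x^5 + 243*x^4/2 - 243*x^3/2 + 729*x^2/16) dx. Term by term:
    ∫_0^3/2 9*x^6 dx = 19683/896;  ∫_0^3/2 -54*x^5 dx = -6561/64;  ∫_0^3/2 243*x^4/2 dx = 59049/320;
    ∫_0^3/2 -243*x^3/2 dx = -19683/128;  ∫_0^3/2 729*x^2/16 dx = 6561/128.
  Sum: 19683/896 − 6561/64 + 59049/320 − 19683/128 + 6561/128 = 6561/4480.
  ∫_0^3/2 (u')² dx = ∫_0^3/2 (81*x^4 - 324*x^3 + 891*x^2/2 - 243*x + 729/16) dx. Term by term:
    ∫_0^3/2 81*x^4 dx = 19683/160;  ∫_0^3/2 -324*x^3 dx = -6561/16;  ∫_0^3/2 891*x^2/2 dx = 8019/16;
    ∫_0^3/2 -243*x dx = -2187/8;  ∫_0^3/2 729/16 dx = 2187/32.
  Sum: 19683/160 − 6561/16 + 8019/16 − 2187/8 + 2187/32 = 729/80.
∫_0^3/2 u² dx = 6561/4480, so ||u||_L² = 81*sqrt(70)/560.
∫_0^3/2 (u')² dx = 729/80, so ||u'||_L² = 27*sqrt(5)/20.
Ratio ||u||_L² / ||u'||_L² = 3*sqrt(14)/28.
Sharp Poincaré constant on H^1_0(0, 3/2) is C_P = L/π = 3/(2*π), achieved by sin(2*π/3·x).
A polynomial bump cannot attain the sharp Poincaré constant (only the first sine eigenfunction does), so the ratio is strictly less than C_P, consistent with ||u||_L² ≤ C_P ||u'||_L².


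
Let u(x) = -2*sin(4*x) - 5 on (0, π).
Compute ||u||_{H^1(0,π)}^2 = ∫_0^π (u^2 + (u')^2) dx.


||u||_{H^1(0,π)}^2 = 59*π

u'(x) = -8*cos(4*x).
Expand u² and (u')² and integrate term by term on (0, π), using: for integers n ≥ 1, ∫_0^π sin²(nx) dx = ∫_0^π cos²(nx) dx = π/2; for n ≠ n', ∫_0^π sin(nx)sin(n'x) dx = ∫_0^π cos(nx)cos(n'x) dx = 0; and by product-to-sum, ∫_0^π sin(nx)cos(n'x) dx = ½∫_0^π [sin((n+n')x) + sin((n−n')x)] dx, which is 0 when n+n' is even and 2n/(n²−n'²) when n+n' is odd (it need not vanish on (0, π)). For the constant mode: ∫_0^π 1 dx = π, ∫_0^π cos(nx) dx = 0, ∫_0^π sin(nx) dx = (1−(−1)^n)/n.
  u² squared terms: (-5)²·∫1 dx = 25·π = 25*π;  (-2)²·∫sin(4x)² dx = 4·π/2 = 2*π.
  u² cross terms: 2·(-5)·(-2)·∫1·sin(4x) dx = 20·(0) = 0.
  So ∫_0^π u² dx = 25*π + 2*π + 0 = 27*π.
  (u')² squared terms: (-8)²·∫cos(4x)² dx = 64·π/2 = 32*π.
  So ∫_0^π (u')² dx = 32*π.
||u||_{H^1}^2 = (27*π) + (32*π) = 59*π.


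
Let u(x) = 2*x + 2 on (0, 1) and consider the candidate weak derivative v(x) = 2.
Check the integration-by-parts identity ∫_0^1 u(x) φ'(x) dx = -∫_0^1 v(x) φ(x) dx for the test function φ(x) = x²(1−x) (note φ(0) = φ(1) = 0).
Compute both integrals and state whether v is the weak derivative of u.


LHS = -1/6, RHS = -1/6. Yes, v = u' weakly.

u(x) = 2*x + 2, classical derivative u'(x) = 2.
φ(x) = x²(1−x), so φ'(x) = x*(2 - 3*x).
Note φ(0) = φ(1) = 0, so the boundary term u·φ vanishes.
LHS = ∫_0^1 u(x) φ'(x) dx = ∫_0^1 (-6*x^3 - 2*x^2 + 4*x) dx. Term by term:
  ∫_0^1 -6*x^3 dx = -3/2;  ∫_0^1 -2*x^2 dx = -2/3;  ∫_0^1 4*x dx = 2.
Sum: -3/2 − 2/3 + 2 = -1/6.
So LHS = -1/6.
∫_0^1 v(x) φ(x) dx = ∫_0^1 (-2*x^3 + 2*x^2) dx. Term by term:
  ∫_0^1 -2*x^3 dx = -1/2;  ∫_0^1 2*x^2 dx = 2/3.
Sum: -1/2 + 2/3 = 1/6.
So RHS = -∫_0^1 v(x) φ(x) dx = -1/6.
LHS = RHS, so the identity holds for this test φ.
Moreover u is smooth here and v(x) = u'(x) = 2 pointwise, so the identity holds for every test function. Hence v is the weak derivative of u.


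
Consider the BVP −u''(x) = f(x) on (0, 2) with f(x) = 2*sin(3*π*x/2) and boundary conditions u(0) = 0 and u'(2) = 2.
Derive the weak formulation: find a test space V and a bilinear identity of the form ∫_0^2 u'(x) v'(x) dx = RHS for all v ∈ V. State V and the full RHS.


V = {v ∈ H^1(0, 2) : v(0) = 0} (test functions vanish at x = 0 where u is specified); weak form: ∫_0^2 u'v' dx = ∫_0^2 (2*sin(3*π*x/2)) v dx + 2·v(2) for all v ∈ V.

Multiply both sides by a test function v and integrate from 0 to 2:
  ∫_0^2 −u''(x) v(x) dx = ∫_0^2 f(x) v(x) dx.
Integrate the LHS by parts once:
  ∫_0^2 −u'' v dx = −[u'(x) v(x)]_0^2 + ∫_0^2 u'(x) v'(x) dx.
Thus ∫_0^2 u'(x) v'(x) dx = ∫_0^2 f(x) v(x) dx + [u'(x) v(x)]_0^2.
Choose V so that boundary terms are either known or forced to vanish.
Mixed BC: u(0) = 0 (Dirichlet) and u'(2) = 2 (Neumann). Define V = {v ∈ H^1(0, 2) : v(0) = 0}. Then [u' v]_0^2 = u'(2)·v(2) − u'(0)·0 = 2·v(2).
Weak formulation: find u (satisfying any essential BC) such that ∫_0^2 u'(x) v'(x) dx = ∫_0^2 f v dx + 2·v(2) for all v ∈ V (Dirichlet at 0 absorbed into V; Neumann datum at x = 2 contributes the boundary term).
Substituting f(x) = 2*sin(3*π*x/2), the right-hand side is ∫_0^2 (2*sin(3*π*x/2)) v dx + 2·v(2).


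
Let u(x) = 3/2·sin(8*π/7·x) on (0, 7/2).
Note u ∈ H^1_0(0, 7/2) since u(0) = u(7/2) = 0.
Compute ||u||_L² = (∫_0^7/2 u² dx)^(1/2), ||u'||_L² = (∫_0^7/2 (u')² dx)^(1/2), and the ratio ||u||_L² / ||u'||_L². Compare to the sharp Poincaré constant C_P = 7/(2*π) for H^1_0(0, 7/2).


||u||_L² / ||u'||_L² = 7/(8*π) < C_P = 7/(2*π).

u(x) = 3/2·sin(8*π/7·x), so u'(x) = 12*π*cos(8*π*x/7)/7.
Writing u(x) = A·sin(kπx/L) with A = 3/2 and k = 4, use ∫_0^L sin²(kπx/L) dx = L/2 and ∫_0^L cos²(kπx/L) dx = L/2.
u² = 9/4·sin²(8*π/7·x) and (u')² = 144*π^2/49·cos²(8*π/7·x), and each of sin², cos² integrates to L/2 = 7/4 over (0, 7/2).
∫_0^7/2 u² dx = 63/16, so ||u||_L² = 3*sqrt(7)/4.
∫_0^7/2 (u')² dx = 36*π^2/7, so ||u'||_L² = 6*sqrt(7)*π/7.
Ratio ||u||_L² / ||u'||_L² = 7/(8*π).
Sharp Poincaré constant on H^1_0(0, 7/2) is C_P = L/π = 7/(2*π), achieved by sin(2*π/7·x).
This is the k = 4 harmonic; the ratio L/(kπ) is strictly less than C_P = L/π, consistent with the sharp inequality ||u||_L² ≤ C_P ||u'||_L².


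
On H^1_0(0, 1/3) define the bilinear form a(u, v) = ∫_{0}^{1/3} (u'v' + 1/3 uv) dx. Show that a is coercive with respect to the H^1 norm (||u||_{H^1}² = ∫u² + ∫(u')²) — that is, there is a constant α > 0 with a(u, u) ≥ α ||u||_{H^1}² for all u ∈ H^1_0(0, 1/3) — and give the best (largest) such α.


α = (1 + 27*π^2)/(3*(1 + 9*π^2))

Coercivity of a(·,·) on H^1_0(0, 1/3) means a(u, u) ≥ α ||u||_{H^1}² for every u ∈ H^1_0.
The interval has length L = 1/3, and Poincaré/coercivity depend only on L. Here a(u, u) = ∫(u')² + (1/3)·∫u².
Here 0 < c = 1/3 < 1. The condition a(u,u) ≥ α||u||_{H^1}² reads (1−α)∫(u')² ≥ (α−c)∫u². Any admissible α is ≤ 1 (rapidly oscillating u have ∫u²/∫(u')² → 0), and α = 1 would force 0 ≥ (1−c)∫u², impossible since c < 1; so 1−α > 0. By the sharp Poincaré inequality on H^1_0 of an interval of length L, ∫(u')² ≥ (π/L)²∫u² with equality for the first sine mode sin(π(x−x₀)/L) (x₀ the left endpoint), so the inequality holds for all u iff (1−α)(π/L)² ≥ α − c, i.e. α ≤ ((π/L)² + c)/((π/L)² + 1) = (1 + c(L/π)²)/(1 + (L/π)²). With (π/L)² = 9*π^2 and c = 1/3, the largest admissible constant is α = ((π/L)² + c)/((π/L)² + 1).
Simplifying, α = (1 + 27*π^2)/(3*(1 + 9*π^2)).


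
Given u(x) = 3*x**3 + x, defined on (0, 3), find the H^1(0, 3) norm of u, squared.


||u||_{H^1}^2 = 252492/35

The H^1 norm (squared) on an interval (0, L) is
  ||u||_{H^1}^2 = ∫_0^L u(x)^2 dx + ∫_0^L u'(x)^2 dx.
Compute u'(x) = 9*x**2 + 1.
Then u(x)^2 = 9*x**6 + 6*x**4 + x**2 and u'(x)^2 = 81*x**4 + 18*x**2 + 1.
Integrate each monomial from 0 to 3 using ∫_0^3 c·x^n dx = c·3^(n+1)/(n+1):
  ∫_0^3 u(x)^2 dx = ∫_0^3 (9*x^6 + 6*x^4 + x^2) dx. Term by term:
    ∫_0^3 9*x^6 dx = 19683/7;  ∫_0^3 6*x^4 dx = 1458/5;  ∫_0^3 x^2 dx = 9.
  Sum: 19683/7 + 1458/5 + 9 = 108936/35.
  ∫_0^3 u'(x)^2 dx = ∫_0^3 (81*x^4 + 18*x^2 + 1) dx. Term by term:
    ∫_0^3 81*x^4 dx = 19683/5;  ∫_0^3 18*x^2 dx = 162;  ∫_0^3 1 dx = 3.
  Sum: 19683/5 + 162 + 3 = 20508/5.
Adding: ||u||_{H^1}^2 = 108936/35 + 20508/5 = 252492/35.


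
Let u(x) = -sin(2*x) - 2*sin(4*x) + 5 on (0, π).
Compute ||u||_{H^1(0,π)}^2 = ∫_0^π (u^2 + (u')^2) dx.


||u||_{H^1(0,π)}^2 = 123*π/2

u'(x) = -2*cos(2*x) - 8*cos(4*x).
Expand u² and (u')² and integrate term by term on (0, π), using: for integers n ≥ 1, ∫_0^π sin²(nx) dx = ∫_0^π cos²(nx) dx = π/2; for n ≠ n', ∫_0^π sin(nx)sin(n'x) dx = ∫_0^π cos(nx)cos(n'x) dx = 0; and by product-to-sum, ∫_0^π sin(nx)cos(n'x) dx = ½∫_0^π [sin((n+n')x) + sin((n−n')x)] dx, which is 0 when n+n' is even and 2n/(n²−n'²) when n+n' is odd (it need not vanish on (0, π)). For the constant mode: ∫_0^π 1 dx = π, ∫_0^π cos(nx) dx = 0, ∫_0^π sin(nx) dx = (1−(−1)^n)/n.
  u² squared terms: (5)²·∫1 dx = 25·π = 25*π;  (-1)²·∫sin(2x)² dx = 1·π/2 = π/2;  (-2)²·∫sin(4x)² dx = 4·π/2 = 2*π.
  u² cross terms: 2·(5)·(-1)·∫1·sin(2x) dx = -10·(0) = 0;  2·(5)·(-2)·∫1·sin(4x) dx = -20·(0) = 0;  2·(-1)·(-2)·∫sin(2x)·sin(4x) dx = 4·(0) = 0.
  So ∫_0^π u² dx = 25*π + π/2 + 2*π + 0 + 0 + 0 = 55*π/2.
  (u')² squared terms: (-8)²·∫cos(4x)² dx = 64·π/2 = 32*π;  (-2)²·∫cos(2x)² dx = 4·π/2 = 2*π.
  (u')² cross terms: 2·(-8)·(-2)·∫cos(4x)·cos(2x) dx = 32·(0) = 0.
  So ∫_0^π (u')² dx = 32*π + 2*π + 0 = 34*π.
||u||_{H^1}^2 = (55*π/2) + (34*π) = 123*π/2.


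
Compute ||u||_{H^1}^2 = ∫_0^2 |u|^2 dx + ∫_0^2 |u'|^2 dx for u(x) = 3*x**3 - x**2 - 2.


||u||_{H^1}^2 = 48584/105

The H^1 norm (squared) on an interval (0, L) is
  ||u||_{H^1}^2 = ∫_0^L u(x)^2 dx + ∫_0^L u'(x)^2 dx.
Compute u'(x) = 9*x**2 - 2*x.
Then u(x)^2 = 9*x**6 - 6*x**5 + x**4 - 12*x**3 + 4*x**2 + 4 and u'(x)^2 = 81*x**4 - 36*x**3 + 4*x**2.
Integrate each monomial from 0 to 2 using ∫_0^2 c·x^n dx = c·2^(n+1)/(n+1):
  ∫_0^2 u(x)^2 dx = ∫_0^2 (9*x^6 - 6*x^5 + x^4 - 12*x^3 + 4*x^2 + 4) dx. Term by term:
    ∫_0^2 9*x^6 dx = 1152/7;  ∫_0^2 -6*x^5 dx = -64;  ∫_0^2 x^4 dx = 32/5;
    ∫_0^2 -12*x^3 dx = -48;  ∫_0^2 4*x^2 dx = 32/3;  ∫_0^2 4 dx = 8.
  Sum: 1152/7 − 64 + 32/5 − 48 + 32/3 + 8 = 8152/105.
  ∫_0^2 u'(x)^2 dx = ∫_0^2 (81*x^4 - 36*x^3 + 4*x^2) dx. Term by term:
    ∫_0^2 81*x^4 dx = 2592/5;  ∫_0^2 -36*x^3 dx = -144;  ∫_0^2 4*x^2 dx = 32/3.
  Sum: 2592/5 − 144 + 32/3 = 5776/15.
Adding: ||u||_{H^1}^2 = 8152/105 + 5776/15 = 48584/105.


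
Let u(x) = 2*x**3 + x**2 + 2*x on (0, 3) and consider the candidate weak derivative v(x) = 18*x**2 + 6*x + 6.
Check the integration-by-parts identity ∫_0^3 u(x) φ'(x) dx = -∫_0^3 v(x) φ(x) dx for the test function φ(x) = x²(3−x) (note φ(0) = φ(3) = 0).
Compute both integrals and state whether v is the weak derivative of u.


LHS = -918/5, RHS = -2754/5. No, v is not the weak derivative of u.

u(x) = 2*x**3 + x**2 + 2*x, classical derivative u'(x) = 6*x**2 + 2*x + 2.
φ(x) = x²(3−x), so φ'(x) = 3*x*(2 - x).
Note φ(0) = φ(3) = 0, so the boundary term u·φ vanishes.
LHS = ∫_0^3 u(x) φ'(x) dx = ∫_0^3 (-6*x^5 + 9*x^4 + 12*x^2) dx. Term by term:
  ∫_0^3 -6*x^5 dx = -729;  ∫_0^3 9*x^4 dx = 2187/5;  ∫_0^3 12*x^2 dx = 108.
Sum: -729 + 2187/5 + 108 = -918/5.
So LHS = -918/5.
∫_0^3 v(x) φ(x) dx = ∫_0^3 (-18*x^5 + 48*x^4 + 12*x^3 + 18*x^2) dx. Term by term:
  ∫_0^3 -18*x^5 dx = -2187;  ∫_0^3 48*x^4 dx = 11664/5;  ∫_0^3 12*x^3 dx = 243;
  ∫_0^3 18*x^2 dx = 162.
Sum: -2187 + 11664/5 + 243 + 162 = 2754/5.
So RHS = -∫_0^3 v(x) φ(x) dx = -2754/5.
LHS − RHS = 1836/5 ≠ 0, so the identity fails.
(For a valid weak derivative the identity must hold for EVERY test function, in particular this one. The failure shows v is NOT the weak derivative of u.)
Correct weak derivative would be u'(x) = 6*x**2 + 2*x + 2.


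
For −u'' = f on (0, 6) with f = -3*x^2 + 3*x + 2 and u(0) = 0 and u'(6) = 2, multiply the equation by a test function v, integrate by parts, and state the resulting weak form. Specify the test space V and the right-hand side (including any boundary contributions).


V = {v ∈ H^1(0, 6) : v(0) = 0} (test functions vanish at x = 0 where u is specified); weak form: ∫_0^6 u'v' dx = ∫_0^6 (-3*x^2 + 3*x + 2) v dx + 2·v(6) for all v ∈ V.

Multiply both sides by a test function v and integrate from 0 to 6:
  ∫_0^6 −u''(x) v(x) dx = ∫_0^6 f(x) v(x) dx.
Integrate the LHS by parts once:
  ∫_0^6 −u'' v dx = −[u'(x) v(x)]_0^6 + ∫_0^6 u'(x) v'(x) dx.
Thus ∫_0^6 u'(x) v'(x) dx = ∫_0^6 f(x) v(x) dx + [u'(x) v(x)]_0^6.
Choose V so that boundary terms are either known or forced to vanish.
Mixed BC: u(0) = 0 (Dirichlet) and u'(6) = 2 (Neumann). Define V = {v ∈ H^1(0, 6) : v(0) = 0}. Then [u' v]_0^6 = u'(6)·v(6) − u'(0)·0 = 2·v(6).
Weak formulation: find u (satisfying any essential BC) such that ∫_0^6 u'(x) v'(x) dx = ∫_0^6 f v dx + 2·v(6) for all v ∈ V (Dirichlet at 0 absorbed into V; Neumann datum at x = 6 contributes the boundary term).
Substituting f(x) = -3*x^2 + 3*x + 2, the right-hand side is ∫_0^6 (-3*x^2 + 3*x + 2) v dx + 2·v(6).


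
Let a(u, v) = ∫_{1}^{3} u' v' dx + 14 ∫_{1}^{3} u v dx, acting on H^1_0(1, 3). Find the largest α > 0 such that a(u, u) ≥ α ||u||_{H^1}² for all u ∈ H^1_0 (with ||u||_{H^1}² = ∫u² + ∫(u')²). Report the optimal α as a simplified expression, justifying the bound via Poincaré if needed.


α = 1

Coercivity of a(·,·) on H^1_0(1, 3) means a(u, u) ≥ α ||u||_{H^1}² for every u ∈ H^1_0.
The interval has length L = 2, and Poincaré/coercivity depend only on L. Here a(u, u) = ∫(u')² + (14)·∫u².
Here c = 14 ≥ 1, so a(u,u) = ∫(u')² + c∫u² ≥ ∫(u')² + ∫u² = ||u||_{H^1}², i.e. α = 1 works. No larger α is possible: a(u,u) ≥ α||u||_{H^1}² means (1−α)∫(u')² ≥ (α−c)∫u², and for the modes u_n = sin(nπ(x−x₀)/L) (x₀ the left endpoint) one has ∫u_n²/∫(u_n')² = (L/(nπ))² → 0, so a(u_n,u_n)/||u_n||_{H^1}² → 1. Hence the optimal constant is α = 1.
Therefore α = 1.


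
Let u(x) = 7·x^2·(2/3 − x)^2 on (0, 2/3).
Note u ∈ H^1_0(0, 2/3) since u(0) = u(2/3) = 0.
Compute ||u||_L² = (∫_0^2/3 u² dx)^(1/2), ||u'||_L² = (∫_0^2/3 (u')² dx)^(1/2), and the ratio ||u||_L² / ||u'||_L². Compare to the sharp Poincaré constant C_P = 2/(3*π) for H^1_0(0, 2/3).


||u||_L² / ||u'||_L² = sqrt(3)/9 < C_P = 2/(3*π).

u(x) = 7·x^2·(2/3 − x)^2, so u'(x) = 28*x*(3*x - 2)*(3*x - 1)/9.
u(x) = 7·x^2·(2/3 − x)^2 vanishes at x = 0 and x = 2/3, so u ∈ H^1_0(0, 2/3). Differentiate via the product rule and integrate the resulting polynomials term by term.
  ∫_0^2/3 u² dx = ∫_0^2/3 (49*x^8 - 392*x^7/3 + 392*x^6/3 - 1568*x^5/27 + 784*x^4/81) dx. Term by term:
    ∫_0^2/3 49*x^8 dx = 25088/177147;  ∫_0^2/3 -392*x^7/3 dx = -12544/19683;  ∫_0^2/3 392*x^6/3 dx = 7168/6561;
    ∫_0^2/3 -1568*x^5/27 dx = -50176/59049;  ∫_0^2/3 784*x^4/81 dx = 25088/98415.
  Sum: 25088/177147 − 12544/19683 + 7168/6561 − 50176/59049 + 25088/98415 = 1792/885735.
  ∫_0^2/3 (u')² dx = ∫_0^2/3 (784*x^6 - 1568*x^5 + 10192*x^4/9 - 3136*x^3/9 + 3136*x^2/81) dx. Term by term:
    ∫_0^2/3 784*x^6 dx = 14336/2187;  ∫_0^2/3 -1568*x^5 dx = -50176/2187;  ∫_0^2/3 10192*x^4/9 dx = 326144/10935;
    ∫_0^2/3 -3136*x^3/9 dx = -12544/729;  ∫_0^2/3 3136*x^2/81 dx = 25088/6561.
  Sum: 14336/2187 − 50176/2187 + 326144/10935 − 12544/729 + 25088/6561 = 1792/32805.
∫_0^2/3 u² dx = 1792/885735, so ||u||_L² = 16*sqrt(105)/3645.
∫_0^2/3 (u')² dx = 1792/32805, so ||u'||_L² = 16*sqrt(35)/405.
Ratio ||u||_L² / ||u'||_L² = sqrt(3)/9.
Sharp Poincaré constant on H^1_0(0, 2/3) is C_P = L/π = 2/(3*π), achieved by sin(3*π/2·x).
A polynomial bump cannot attain the sharp Poincaré constant (only the first sine eigenfunction does), so the ratio is strictly less than C_P, consistent with ||u||_L² ≤ C_P ||u'||_L².


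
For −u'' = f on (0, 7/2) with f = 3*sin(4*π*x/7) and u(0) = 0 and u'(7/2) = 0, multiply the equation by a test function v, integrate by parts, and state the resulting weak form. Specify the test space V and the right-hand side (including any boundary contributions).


V = {v ∈ H^1(0, 7/2) : v(0) = 0} (test functions vanish at x = 0 where u is specified); weak form: ∫_0^7/2 u'v' dx = ∫_0^7/2 (3*sin(4*π*x/7)) v dx for all v ∈ V.

Multiply both sides by a test function v and integrate from 0 to 7/2:
  ∫_0^7/2 −u''(x) v(x) dx = ∫_0^7/2 f(x) v(x) dx.
Integrate the LHS by parts once:
  ∫_0^7/2 −u'' v dx = −[u'(x) v(x)]_0^7/2 + ∫_0^7/2 u'(x) v'(x) dx.
Thus ∫_0^7/2 u'(x) v'(x) dx = ∫_0^7/2 f(x) v(x) dx + [u'(x) v(x)]_0^7/2.
Choose V so that boundary terms are either known or forced to vanish.
Mixed BC: u(0) = 0 (Dirichlet) and u'(7/2) = 0 (Neumann). Define V = {v ∈ H^1(0, 7/2) : v(0) = 0}. Then [u' v]_0^7/2 = u'(7/2)·v(7/2) − u'(0)·0 = 0.
Weak formulation: find u (satisfying any essential BC) such that ∫_0^7/2 u'(x) v'(x) dx = ∫_0^7/2 f v dx for all v ∈ V (Dirichlet at 0 absorbed into V; the Neumann datum at x = 7/2 is zero, so no boundary term remains).
Substituting f(x) = 3*sin(4*π*x/7), the right-hand side is ∫_0^7/2 (3*sin(4*π*x/7)) v dx.
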